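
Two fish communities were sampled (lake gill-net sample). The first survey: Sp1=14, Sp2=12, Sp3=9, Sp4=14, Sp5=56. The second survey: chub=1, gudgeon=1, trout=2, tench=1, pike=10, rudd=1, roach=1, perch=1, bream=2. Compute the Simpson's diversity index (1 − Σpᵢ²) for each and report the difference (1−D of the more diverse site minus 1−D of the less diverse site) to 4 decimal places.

0.0554

The first survey: N=105, proportions 0.133333, 0.114286, 0.085714, 0.133333, 0.533333, giving 1−D = 0.659592 (working shown to 6 dp, full precision carried).
The second survey: N=20, proportions 0.05, 0.05, 0.1, 0.05, 0.5, 0.05, 0.05, 0.05, 0.1, giving 1−D = 0.715000.
Difference = |0.659592 − 0.715000| = 0.055408, i.e. 0.0554 to 4 decimal places.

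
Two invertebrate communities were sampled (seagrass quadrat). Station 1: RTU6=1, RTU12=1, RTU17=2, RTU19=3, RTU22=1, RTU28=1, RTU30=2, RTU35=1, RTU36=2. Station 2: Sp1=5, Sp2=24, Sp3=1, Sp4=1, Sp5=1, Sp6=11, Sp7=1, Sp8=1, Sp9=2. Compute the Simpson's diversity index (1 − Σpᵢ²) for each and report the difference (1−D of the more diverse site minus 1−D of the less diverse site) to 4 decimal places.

0.1983

Station 1: N=14, proportions 0.071429, 0.071429, 0.142857, 0.214286, 0.071429, 0.071429, 0.142857, 0.071429, 0.142857, giving 1−D = 0.867347 (working shown to 6 dp, full precision carried).
Station 2: N=47, proportions 0.106383, 0.510638, 0.021277, 0.021277, 0.021277, 0.234043, 0.021277, 0.021277, 0.042553, giving 1−D = 0.669081.
Difference = |0.867347 − 0.669081| = 0.198266, i.e. 0.1983 to 4 decimal places.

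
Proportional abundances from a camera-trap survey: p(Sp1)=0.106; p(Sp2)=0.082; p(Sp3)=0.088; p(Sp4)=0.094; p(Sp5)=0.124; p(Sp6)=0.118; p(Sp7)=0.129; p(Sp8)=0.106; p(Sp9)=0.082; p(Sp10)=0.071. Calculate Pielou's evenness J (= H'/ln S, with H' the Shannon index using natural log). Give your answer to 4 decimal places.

0.9924

H' = −Σ pᵢ ln pᵢ = −((-0.237898) + (-0.205085) + (-0.213877) + (-0.222259) + (-0.258847) + (-0.252174) + (-0.264185) + (-0.237898) + (-0.205085) + (-0.187800)) = 2.285107 (working shown to 6 dp, full precision carried).
With S = 10 species, ln S = 2.302585, so J = 2.285107/2.302585 = 0.992409, i.e. 0.9924 to 4 decimal places.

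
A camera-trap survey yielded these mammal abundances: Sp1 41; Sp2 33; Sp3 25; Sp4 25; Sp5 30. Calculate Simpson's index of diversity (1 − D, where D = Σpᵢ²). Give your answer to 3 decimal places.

0.793

Total N = 41+33+25+25+30 = 154, so the proportions are 0.26623, 0.21429, 0.16234, 0.16234, 0.19481 (working shown to 5 dp, full precision carried).
D = 0.26623² + 0.21429² + 0.16234² + 0.16234² + 0.19481² = 0.07088 + 0.04592 + 0.02635 + 0.02635 + 0.03795 = 0.20745.
So 1 − D = 0.79255, i.e. 0.793 to 3 decimal places.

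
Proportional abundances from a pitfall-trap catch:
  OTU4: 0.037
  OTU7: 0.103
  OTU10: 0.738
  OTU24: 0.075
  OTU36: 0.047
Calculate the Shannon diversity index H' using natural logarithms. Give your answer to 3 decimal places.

Each pᵢ ln pᵢ term (working shown to 5 dp, full precision carried): 0.037×(-3.29684)=-0.12198, 0.103×(-2.27303)=-0.23412, 0.738×(-0.30381)=-0.22421, 0.075×(-2.59027)=-0.19427, 0.047×(-3.05761)=-0.14371.
Sum = -0.91830, so H' = 0.918.

0.918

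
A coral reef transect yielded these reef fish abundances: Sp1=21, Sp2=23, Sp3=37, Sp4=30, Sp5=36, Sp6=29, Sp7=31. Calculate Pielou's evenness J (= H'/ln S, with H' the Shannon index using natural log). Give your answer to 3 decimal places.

Total N = 21+23+37+30+36+29+31 = 207, so the proportions are 0.10145, 0.11111, 0.17874, 0.14493, 0.17391, 0.1401, 0.14976 (working shown to 5 dp, full precision carried).
H' = −Σ pᵢ ln pᵢ = −((-0.23214) + (-0.24414) + (-0.30776) + (-0.27993) + (-0.30421) + (-0.27535) + (-0.28435)) = 1.92787.
With S = 7 species, ln S = 1.94591, so J = 1.92787/1.94591 = 0.99073, i.e. 0.991 to 3 decimal places.

0.991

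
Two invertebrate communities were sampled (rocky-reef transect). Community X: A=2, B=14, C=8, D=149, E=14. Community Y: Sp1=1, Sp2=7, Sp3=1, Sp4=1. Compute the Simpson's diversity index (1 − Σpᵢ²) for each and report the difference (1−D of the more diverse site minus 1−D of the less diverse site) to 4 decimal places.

Community X: N=187, proportions 0.010695, 0.074866, 0.042781, 0.796791, 0.074866, giving 1−D = 0.351969 (working shown to 6 dp, full precision carried).
Community Y: N=10, proportions 0.1, 0.7, 0.1, 0.1, giving 1−D = 0.480000.
Difference = |0.351969 − 0.480000| = 0.128031, i.e. 0.1280 to 4 decimal places.

0.1280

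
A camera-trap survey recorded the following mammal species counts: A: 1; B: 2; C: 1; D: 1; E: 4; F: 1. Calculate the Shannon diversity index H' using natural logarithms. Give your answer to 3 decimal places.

1.609

Total N = 1+2+1+1+4+1 = 10, so the proportions are 0.1, 0.2, 0.1, 0.1, 0.4, 0.1 (working shown to 5 dp, full precision carried).
Each pᵢ ln pᵢ term: 0.1×(-2.30259)=-0.23026, 0.2×(-1.60944)=-0.32189, 0.1×(-2.30259)=-0.23026, 0.1×(-2.30259)=-0.23026, 0.4×(-0.91629)=-0.36652, 0.1×(-2.30259)=-0.23026.
Sum = -1.60944, so H' = 1.609.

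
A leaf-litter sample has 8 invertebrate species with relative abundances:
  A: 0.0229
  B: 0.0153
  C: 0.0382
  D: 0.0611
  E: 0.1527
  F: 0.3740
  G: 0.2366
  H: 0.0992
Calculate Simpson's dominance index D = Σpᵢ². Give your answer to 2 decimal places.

D = 0.0229² + 0.0153² + 0.0382² + 0.0611² + 0.1527² + 0.374² + 0.2366² + 0.0992² = 0.00052 + 0.00023 + 0.00146 + 0.00373 + 0.02332 + 0.13988 + 0.05598 + 0.00984 = 0.23496 (working shown to 5 dp, full precision carried).
To 2 decimal places, D = 0.23.

0.23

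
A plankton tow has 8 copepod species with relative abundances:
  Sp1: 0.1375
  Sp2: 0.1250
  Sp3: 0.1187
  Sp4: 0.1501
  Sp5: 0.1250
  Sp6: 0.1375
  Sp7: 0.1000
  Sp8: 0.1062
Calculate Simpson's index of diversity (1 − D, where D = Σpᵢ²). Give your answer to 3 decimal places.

0.873

D = 0.1375² + 0.125² + 0.1187² + 0.1501² + 0.125² + 0.1375² + 0.1² + 0.1062² = 0.01891 + 0.01562 + 0.01409 + 0.02253 + 0.01562 + 0.01891 + 0.01000 + 0.01128 = 0.12696 (working shown to 5 dp, full precision carried).
So 1 − D = 0.87304, i.e. 0.873 to 3 decimal places.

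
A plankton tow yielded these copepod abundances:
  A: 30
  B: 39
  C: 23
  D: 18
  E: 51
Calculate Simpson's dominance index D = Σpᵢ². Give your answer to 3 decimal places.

0.227

Total N = 30+39+23+18+51 = 161, so the proportions are 0.18634, 0.24224, 0.14286, 0.1118, 0.31677 (working shown to 5 dp, full precision carried).
D = 0.18634² + 0.24224² + 0.14286² + 0.1118² + 0.31677² = 0.03472 + 0.05868 + 0.02041 + 0.01250 + 0.10034 = 0.22665.
To 3 decimal places, D = 0.227.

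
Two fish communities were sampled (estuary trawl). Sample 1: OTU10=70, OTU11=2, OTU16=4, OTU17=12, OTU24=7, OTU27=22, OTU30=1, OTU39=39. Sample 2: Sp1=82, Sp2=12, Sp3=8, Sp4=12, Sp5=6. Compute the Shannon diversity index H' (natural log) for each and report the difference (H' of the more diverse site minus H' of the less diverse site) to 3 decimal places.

0.447

Sample 1: N=157, proportions 0.44586, 0.012739, 0.025478, 0.076433, 0.044586, 0.140127, 0.006369, 0.248408, giving H' = 1.497977 (working shown to 6 dp, full precision carried).
Sample 2: N=120, proportions 0.683333, 0.1, 0.066667, 0.1, 0.05, giving H' = 1.051035.
Difference = |1.497977 − 1.051035| = 0.446942, i.e. 0.447 to 3 decimal places.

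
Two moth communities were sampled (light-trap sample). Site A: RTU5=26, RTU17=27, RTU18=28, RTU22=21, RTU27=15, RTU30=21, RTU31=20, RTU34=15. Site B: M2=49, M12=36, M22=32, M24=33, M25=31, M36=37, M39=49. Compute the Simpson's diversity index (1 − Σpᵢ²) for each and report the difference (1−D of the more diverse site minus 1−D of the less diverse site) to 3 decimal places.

0.017

Site A: N=173, proportions 0.15029, 0.15607, 0.16185, 0.12139, 0.08671, 0.12139, 0.11561, 0.08671, giving 1−D = 0.86899 (working shown to 5 dp, full precision carried).
Site B: N=267, proportions 0.18352, 0.13483, 0.11985, 0.1236, 0.1161, 0.13858, 0.18352, giving 1−D = 0.85214.
Difference = |0.86899 − 0.85214| = 0.01685, i.e. 0.017 to 3 decimal places.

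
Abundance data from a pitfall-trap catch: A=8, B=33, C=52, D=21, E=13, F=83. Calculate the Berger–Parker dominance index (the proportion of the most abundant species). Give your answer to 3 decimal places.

Total N = 8+33+52+21+13+83 = 210, so the proportions are 0.0381, 0.15714, 0.24762, 0.1, 0.0619, 0.39524 (working shown to 5 dp, full precision carried).
The largest proportion is 0.39524, i.e. d = 0.395 to 3 decimal places.

0.395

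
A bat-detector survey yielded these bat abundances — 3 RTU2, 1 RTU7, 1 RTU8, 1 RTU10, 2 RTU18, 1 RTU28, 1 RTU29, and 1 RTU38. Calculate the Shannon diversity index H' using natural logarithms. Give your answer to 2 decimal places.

Total N = 3+1+1+1+2+1+1+1 = 11, so the proportions are 0.2727, 0.0909, 0.0909, 0.0909, 0.1818, 0.0909, 0.0909, 0.0909 (working shown to 4 dp, full precision carried).
Each pᵢ ln pᵢ term: 0.2727×(-1.2993)=-0.3543, 0.0909×(-2.3979)=-0.2180, 0.0909×(-2.3979)=-0.2180, 0.0909×(-2.3979)=-0.2180, 0.1818×(-1.7047)=-0.3100, 0.0909×(-2.3979)=-0.2180, 0.0909×(-2.3979)=-0.2180, 0.0909×(-2.3979)=-0.2180.
Sum = -1.9722, so H' = 1.97.

1.97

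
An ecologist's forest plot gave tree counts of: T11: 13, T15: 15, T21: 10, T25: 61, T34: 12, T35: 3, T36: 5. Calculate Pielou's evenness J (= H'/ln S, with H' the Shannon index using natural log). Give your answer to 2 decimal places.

Total N = 13+15+10+61+12+3+5 = 119, so the proportions are 0.1092, 0.1261, 0.084, 0.5126, 0.1008, 0.0252, 0.042 (working shown to 4 dp, full precision carried).
H' = −Σ pᵢ ln pᵢ = −((-0.2419) + (-0.2611) + (-0.2081) + (-0.3425) + (-0.2313) + (-0.0928) + (-0.1332)) = 1.5109.
With S = 7 species, ln S = 1.9459, so J = 1.5109/1.9459 = 0.7765, i.e. 0.78 to 2 decimal places.

0.78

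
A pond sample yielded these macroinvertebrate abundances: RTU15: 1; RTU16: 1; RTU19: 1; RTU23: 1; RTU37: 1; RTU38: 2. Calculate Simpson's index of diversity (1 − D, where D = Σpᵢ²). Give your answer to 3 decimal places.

0.816

Total N = 1+1+1+1+1+2 = 7, so the proportions are 0.14286, 0.14286, 0.14286, 0.14286, 0.14286, 0.28571 (working shown to 5 dp, full precision carried).
D = 0.14286² + 0.14286² + 0.14286² + 0.14286² + 0.14286² + 0.28571² = 0.02041 + 0.02041 + 0.02041 + 0.02041 + 0.02041 + 0.08163 = 0.18367.
So 1 − D = 0.81633, i.e. 0.816 to 3 decimal places.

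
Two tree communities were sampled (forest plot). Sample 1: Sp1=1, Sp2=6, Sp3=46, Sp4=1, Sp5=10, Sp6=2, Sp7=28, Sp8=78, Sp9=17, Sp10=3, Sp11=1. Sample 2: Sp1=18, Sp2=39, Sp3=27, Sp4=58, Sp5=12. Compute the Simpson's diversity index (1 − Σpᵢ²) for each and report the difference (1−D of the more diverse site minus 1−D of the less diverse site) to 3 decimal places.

0.003

Sample 1: N=193, proportions 0.00518, 0.03109, 0.23834, 0.00518, 0.05181, 0.01036, 0.14508, 0.40415, 0.08808, 0.01554, 0.00518, giving 1−D = 0.74697 (working shown to 5 dp, full precision carried).
Sample 2: N=154, proportions 0.11688, 0.25325, 0.17532, 0.37662, 0.07792, giving 1−D = 0.74355.
Difference = |0.74697 − 0.74355| = 0.00342, i.e. 0.003 to 3 decimal places.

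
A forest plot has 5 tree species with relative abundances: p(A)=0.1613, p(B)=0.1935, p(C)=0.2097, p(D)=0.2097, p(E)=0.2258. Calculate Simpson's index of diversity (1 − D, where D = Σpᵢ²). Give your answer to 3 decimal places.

0.798

D = 0.1613² + 0.1935² + 0.2097² + 0.2097² + 0.2258² = 0.02602 + 0.03744 + 0.04397 + 0.04397 + 0.05099 = 0.20239 (working shown to 5 dp, full precision carried).
So 1 − D = 0.79761, i.e. 0.798 to 3 decimal places.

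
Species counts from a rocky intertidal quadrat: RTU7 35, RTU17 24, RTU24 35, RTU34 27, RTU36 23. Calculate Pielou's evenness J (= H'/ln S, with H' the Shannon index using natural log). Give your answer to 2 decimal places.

Total N = 35+24+35+27+23 = 144, so the proportions are 0.2431, 0.1667, 0.2431, 0.1875, 0.1597 (working shown to 4 dp, full precision carried).
H' = −Σ pᵢ ln pᵢ = −((-0.3438) + (-0.2986) + (-0.3438) + (-0.3139) + (-0.2930)) = 1.5931.
With S = 5 species, ln S = 1.6094, so J = 1.5931/1.6094 = 0.9898, i.e. 0.99 to 2 decimal places.

0.99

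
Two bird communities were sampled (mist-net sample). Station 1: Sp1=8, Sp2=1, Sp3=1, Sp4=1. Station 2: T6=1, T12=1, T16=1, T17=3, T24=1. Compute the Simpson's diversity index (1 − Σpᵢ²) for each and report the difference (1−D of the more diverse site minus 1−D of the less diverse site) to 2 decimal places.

Station 1: N=11, proportions 0.7273, 0.0909, 0.0909, 0.0909, giving 1−D = 0.4463 (working shown to 4 dp, full precision carried).
Station 2: N=7, proportions 0.1429, 0.1429, 0.1429, 0.4286, 0.1429, giving 1−D = 0.7347.
Difference = |0.4463 − 0.7347| = 0.2884, i.e. 0.29 to 2 decimal places.

0.29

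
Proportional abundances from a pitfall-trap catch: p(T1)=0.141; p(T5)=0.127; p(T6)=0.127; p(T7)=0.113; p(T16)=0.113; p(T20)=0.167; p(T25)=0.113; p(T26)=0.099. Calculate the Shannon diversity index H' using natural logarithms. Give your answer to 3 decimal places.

Each pᵢ ln pᵢ term (working shown to 5 dp, full precision carried): 0.141×(-1.95900)=-0.27622, 0.127×(-2.06357)=-0.26207, 0.127×(-2.06357)=-0.26207, 0.113×(-2.18037)=-0.24638, 0.113×(-2.18037)=-0.24638, 0.167×(-1.78976)=-0.29889, 0.113×(-2.18037)=-0.24638, 0.099×(-2.31264)=-0.22895.
Sum = -2.06735, so H' = 2.067.

2.067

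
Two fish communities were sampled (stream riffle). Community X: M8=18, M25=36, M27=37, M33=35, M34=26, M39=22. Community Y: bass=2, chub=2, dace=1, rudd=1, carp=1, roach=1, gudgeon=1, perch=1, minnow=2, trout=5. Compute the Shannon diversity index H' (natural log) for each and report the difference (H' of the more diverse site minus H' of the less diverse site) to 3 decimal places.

0.357

Community X: N=174, proportions 0.10345, 0.2069, 0.21264, 0.20115, 0.14943, 0.12644, giving H' = 1.75798 (working shown to 5 dp, full precision carried).
Community Y: N=17, proportions 0.11765, 0.11765, 0.05882, 0.05882, 0.05882, 0.05882, 0.05882, 0.05882, 0.11765, 0.29412, giving H' = 2.11521.
Difference = |1.75798 − 2.11521| = 0.35723, i.e. 0.357 to 3 decimal places.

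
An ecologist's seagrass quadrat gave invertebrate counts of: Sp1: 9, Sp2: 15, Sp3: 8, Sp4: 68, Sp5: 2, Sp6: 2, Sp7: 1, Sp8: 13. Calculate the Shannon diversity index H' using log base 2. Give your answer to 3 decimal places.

1.991

Total N = 9+15+8+68+2+2+1+13 = 118, so the proportions are 0.07627, 0.12712, 0.0678, 0.57627, 0.01695, 0.01695, 0.00847, 0.11017 (working shown to 5 dp, full precision carried).
Each pᵢ log₂ pᵢ term: 0.07627×(-3.71272)=-0.28317, 0.12712×(-2.97575)=-0.37827, 0.0678×(-3.88264)=-0.26323, 0.57627×(-0.79518)=-0.45824, 0.01695×(-5.88264)=-0.09971, 0.01695×(-5.88264)=-0.09971, 0.00847×(-6.88264)=-0.05833, 0.11017×(-3.18220)=-0.35058.
Sum = -1.99124, so H' = 1.991.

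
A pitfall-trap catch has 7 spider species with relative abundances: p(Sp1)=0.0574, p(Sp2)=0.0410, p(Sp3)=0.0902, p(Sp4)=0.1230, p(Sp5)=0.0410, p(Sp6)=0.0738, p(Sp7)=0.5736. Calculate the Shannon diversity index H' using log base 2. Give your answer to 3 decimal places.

2.037

Each pᵢ log₂ pᵢ term (working shown to 5 dp, full precision carried): 0.0574×(-4.12281)=-0.23665, 0.041×(-4.60823)=-0.18894, 0.0902×(-3.47073)=-0.31306, 0.123×(-3.02327)=-0.37186, 0.041×(-4.60823)=-0.18894, 0.0738×(-3.76024)=-0.27751, 0.5736×(-0.80188)=-0.45996.
Sum = -2.03691, so H' = 2.037.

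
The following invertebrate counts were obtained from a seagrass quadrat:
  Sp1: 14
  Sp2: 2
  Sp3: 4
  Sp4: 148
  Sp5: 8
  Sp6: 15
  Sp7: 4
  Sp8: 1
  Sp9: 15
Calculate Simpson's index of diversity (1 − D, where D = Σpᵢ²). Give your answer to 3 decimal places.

0.491

Total N = 14+2+4+148+8+15+4+1+15 = 211, so the proportions are 0.06635, 0.00948, 0.01896, 0.70142, 0.03791, 0.07109, 0.01896, 0.00474, 0.07109 (working shown to 5 dp, full precision carried).
D = 0.06635² + 0.00948² + 0.01896² + 0.70142² + 0.03791² + 0.07109² + 0.01896² + 0.00474² + 0.07109² = 0.00440 + 0.00009 + 0.00036 + 0.49199 + 0.00144 + 0.00505 + 0.00036 + 0.00002 + 0.00505 = 0.50877.
So 1 − D = 0.49123, i.e. 0.491 to 3 decimal places.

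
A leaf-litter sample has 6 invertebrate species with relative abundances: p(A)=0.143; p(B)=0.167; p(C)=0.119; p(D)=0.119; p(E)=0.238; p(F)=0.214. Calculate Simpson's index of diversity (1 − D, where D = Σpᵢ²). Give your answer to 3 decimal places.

D = 0.143² + 0.167² + 0.119² + 0.119² + 0.238² + 0.214² = 0.02045 + 0.02789 + 0.01416 + 0.01416 + 0.05664 + 0.04580 = 0.17910 (working shown to 5 dp, full precision carried).
So 1 − D = 0.82090, i.e. 0.821 to 3 decimal places.

0.821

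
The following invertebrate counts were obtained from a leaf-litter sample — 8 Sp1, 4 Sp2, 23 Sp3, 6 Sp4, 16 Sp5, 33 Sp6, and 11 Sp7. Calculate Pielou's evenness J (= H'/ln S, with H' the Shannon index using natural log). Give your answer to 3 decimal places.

0.890

Total N = 8+4+23+6+16+33+11 = 101, so the proportions are 0.07921, 0.0396, 0.22772, 0.05941, 0.15842, 0.32673, 0.10891 (working shown to 5 dp, full precision carried).
H' = −Σ pᵢ ln pᵢ = −((-0.20085) + (-0.12787) + (-0.33694) + (-0.16772) + (-0.29189) + (-0.36549) + (-0.24148)) = 1.73224.
With S = 7 species, ln S = 1.94591, so J = 1.73224/1.94591 = 0.89020, i.e. 0.890 to 3 decimal places.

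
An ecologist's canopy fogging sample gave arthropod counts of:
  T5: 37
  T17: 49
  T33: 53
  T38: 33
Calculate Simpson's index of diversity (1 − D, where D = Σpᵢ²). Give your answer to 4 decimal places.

0.7408

Total N = 37+49+53+33 = 172, so the proportions are 0.215116, 0.284884, 0.30814, 0.19186 (working shown to 6 dp, full precision carried).
D = 0.215116² + 0.284884² + 0.30814² + 0.19186² = 0.046275 + 0.081159 + 0.094950 + 0.036810 = 0.259194.
So 1 − D = 0.740806, i.e. 0.7408 to 4 decimal places.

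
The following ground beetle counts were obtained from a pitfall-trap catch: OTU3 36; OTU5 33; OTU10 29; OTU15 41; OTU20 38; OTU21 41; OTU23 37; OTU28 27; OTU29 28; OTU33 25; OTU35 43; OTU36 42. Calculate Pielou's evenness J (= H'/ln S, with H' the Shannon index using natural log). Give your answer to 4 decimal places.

0.9937

Total N = 36+33+29+41+38+41+37+27+28+25+43+42 = 420, so the proportions are 0.085714, 0.078571, 0.069048, 0.097619, 0.090476, 0.097619, 0.088095, 0.064286, 0.066667, 0.059524, 0.102381, 0.1 (working shown to 6 dp, full precision carried).
H' = −Σ pᵢ ln pᵢ = −((-0.210577) + (-0.199866) + (-0.184561) + (-0.227129) + (-0.217384) + (-0.227129) + (-0.214013) + (-0.176427) + (-0.180537) + (-0.167939) + (-0.233332) + (-0.230259)) = 2.469152.
With S = 12 species, ln S = 2.484907, so J = 2.469152/2.484907 = 0.993660, i.e. 0.9937 to 4 decimal places.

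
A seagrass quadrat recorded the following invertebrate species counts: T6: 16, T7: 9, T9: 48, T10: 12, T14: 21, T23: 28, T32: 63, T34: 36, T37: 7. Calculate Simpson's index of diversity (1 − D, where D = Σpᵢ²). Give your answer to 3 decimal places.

Total N = 16+9+48+12+21+28+63+36+7 = 240, so the proportions are 0.06667, 0.0375, 0.2, 0.05, 0.0875, 0.11667, 0.2625, 0.15, 0.02917 (working shown to 5 dp, full precision carried).
D = 0.06667² + 0.0375² + 0.2² + 0.05² + 0.0875² + 0.11667² + 0.2625² + 0.15² + 0.02917² = 0.00444 + 0.00141 + 0.04000 + 0.00250 + 0.00766 + 0.01361 + 0.06891 + 0.02250 + 0.00085 = 0.16188.
So 1 − D = 0.83813, i.e. 0.838 to 3 decimal places.

0.838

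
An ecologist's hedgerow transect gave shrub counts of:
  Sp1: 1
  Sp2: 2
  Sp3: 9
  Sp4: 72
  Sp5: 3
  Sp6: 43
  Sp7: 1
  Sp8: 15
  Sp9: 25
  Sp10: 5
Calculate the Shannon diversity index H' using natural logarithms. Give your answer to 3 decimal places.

1.629

Total N = 1+2+9+72+3+43+1+15+25+5 = 176, so the proportions are 0.00568, 0.01136, 0.05114, 0.40909, 0.01705, 0.24432, 0.00568, 0.08523, 0.14205, 0.02841 (working shown to 5 dp, full precision carried).
Each pᵢ ln pᵢ term: 0.00568×(-5.17048)=-0.02938, 0.01136×(-4.47734)=-0.05088, 0.05114×(-2.97326)=-0.15204, 0.40909×(-0.89382)=-0.36565, 0.01705×(-4.07187)=-0.06941, 0.24432×(-1.40928)=-0.34431, 0.00568×(-5.17048)=-0.02938, 0.08523×(-2.46243)=-0.20987, 0.14205×(-1.95161)=-0.27722, 0.02841×(-3.56105)=-0.10117.
Sum = -1.62930, so H' = 1.629.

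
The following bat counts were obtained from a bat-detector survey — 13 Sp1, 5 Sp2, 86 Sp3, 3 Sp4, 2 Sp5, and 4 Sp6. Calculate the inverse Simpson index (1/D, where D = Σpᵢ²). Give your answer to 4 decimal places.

1.6759

Total N = 13+5+86+3+2+4 = 113, so the proportions are 0.1150442, 0.0442478, 0.7610619, 0.0265487, 0.0176991, 0.0353982 (working shown to 7 dp, full precision carried).
D = 0.1150442² + 0.0442478² + 0.7610619² + 0.0265487² + 0.0176991² + 0.0353982² = 0.0132352 + 0.0019579 + 0.5792153 + 0.0007048 + 0.0003133 + 0.0012530 = 0.5966795.
So 1/D = 1.675942, i.e. 1.6759 to 4 decimal places.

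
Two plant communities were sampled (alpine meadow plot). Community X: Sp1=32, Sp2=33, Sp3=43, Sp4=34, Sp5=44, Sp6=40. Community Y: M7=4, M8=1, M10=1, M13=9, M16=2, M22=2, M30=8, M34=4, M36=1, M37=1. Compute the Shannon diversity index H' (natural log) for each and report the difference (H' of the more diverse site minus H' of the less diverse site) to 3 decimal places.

0.190

Community X: N=226, proportions 0.141593, 0.146018, 0.190265, 0.150442, 0.19469, 0.176991, giving H' = 1.783474 (working shown to 6 dp, full precision carried).
Community Y: N=33, proportions 0.121212, 0.030303, 0.030303, 0.272727, 0.060606, 0.060606, 0.242424, 0.121212, 0.030303, 0.030303, giving H' = 1.973068.
Difference = |1.783474 − 1.973068| = 0.189594, i.e. 0.190 to 3 decimal places.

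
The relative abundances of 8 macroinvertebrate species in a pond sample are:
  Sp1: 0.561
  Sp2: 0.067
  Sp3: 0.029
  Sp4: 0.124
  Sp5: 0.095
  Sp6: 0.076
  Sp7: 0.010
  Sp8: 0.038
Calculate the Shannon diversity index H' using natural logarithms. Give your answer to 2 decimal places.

1.46

Each pᵢ ln pᵢ term (working shown to 4 dp, full precision carried): 0.561×(-0.5780)=-0.3243, 0.067×(-2.7031)=-0.1811, 0.029×(-3.5405)=-0.1027, 0.124×(-2.0875)=-0.2588, 0.095×(-2.3539)=-0.2236, 0.076×(-2.5770)=-0.1959, 0.01×(-4.6052)=-0.0461, 0.038×(-3.2702)=-0.1243.
Sum = -1.4567, so H' = 1.46.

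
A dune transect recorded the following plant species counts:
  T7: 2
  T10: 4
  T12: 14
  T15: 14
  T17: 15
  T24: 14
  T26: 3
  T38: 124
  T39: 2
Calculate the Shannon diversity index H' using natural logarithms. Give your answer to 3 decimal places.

Total N = 2+4+14+14+15+14+3+124+2 = 192, so the proportions are 0.01042, 0.02083, 0.07292, 0.07292, 0.07812, 0.07292, 0.01562, 0.64583, 0.01042 (working shown to 5 dp, full precision carried).
Each pᵢ ln pᵢ term: 0.01042×(-4.56435)=-0.04755, 0.02083×(-3.87120)=-0.08065, 0.07292×(-2.61844)=-0.19093, 0.07292×(-2.61844)=-0.19093, 0.07812×(-2.54945)=-0.19918, 0.07292×(-2.61844)=-0.19093, 0.01562×(-4.15888)=-0.06498, 0.64583×(-0.43721)=-0.28237, 0.01042×(-4.56435)=-0.04755.
Sum = -1.29505, so H' = 1.295.

1.295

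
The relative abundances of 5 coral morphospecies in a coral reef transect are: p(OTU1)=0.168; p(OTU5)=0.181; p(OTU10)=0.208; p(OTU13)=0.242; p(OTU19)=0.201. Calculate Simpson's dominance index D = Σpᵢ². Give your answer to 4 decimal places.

D = 0.168² + 0.181² + 0.208² + 0.242² + 0.201² = 0.028224 + 0.032761 + 0.043264 + 0.058564 + 0.040401 = 0.203214 (working shown to 6 dp, full precision carried).
To 4 decimal places, D = 0.2032.

0.2032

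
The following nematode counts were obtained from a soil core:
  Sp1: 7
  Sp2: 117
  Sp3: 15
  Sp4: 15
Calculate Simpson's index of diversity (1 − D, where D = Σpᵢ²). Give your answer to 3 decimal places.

0.402

Total N = 7+117+15+15 = 154, so the proportions are 0.04545, 0.75974, 0.0974, 0.0974 (working shown to 5 dp, full precision carried).
D = 0.04545² + 0.75974² + 0.0974² + 0.0974² = 0.00207 + 0.57721 + 0.00949 + 0.00949 = 0.59825.
So 1 − D = 0.40175, i.e. 0.402 to 3 decimal places.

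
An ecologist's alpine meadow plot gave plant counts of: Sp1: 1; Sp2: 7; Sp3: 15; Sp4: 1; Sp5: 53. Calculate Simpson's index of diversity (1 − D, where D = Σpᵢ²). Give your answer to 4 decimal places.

0.4797

Total N = 1+7+15+1+53 = 77, so the proportions are 0.012987, 0.090909, 0.194805, 0.012987, 0.688312 (working shown to 6 dp, full precision carried).
D = 0.012987² + 0.090909² + 0.194805² + 0.012987² + 0.688312² = 0.000169 + 0.008264 + 0.037949 + 0.000169 + 0.473773 = 0.520324.
So 1 − D = 0.479676, i.e. 0.4797 to 4 decimal places.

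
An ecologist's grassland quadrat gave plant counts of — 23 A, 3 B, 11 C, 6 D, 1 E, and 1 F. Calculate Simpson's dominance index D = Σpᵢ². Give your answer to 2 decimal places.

Total N = 23+3+11+6+1+1 = 45, so the proportions are 0.5111, 0.0667, 0.2444, 0.1333, 0.0222, 0.0222 (working shown to 4 dp, full precision carried).
D = 0.5111² + 0.0667² + 0.2444² + 0.1333² + 0.0222² + 0.0222² = 0.2612 + 0.0044 + 0.0598 + 0.0178 + 0.0005 + 0.0005 = 0.3442.
To 2 decimal places, D = 0.34.

0.34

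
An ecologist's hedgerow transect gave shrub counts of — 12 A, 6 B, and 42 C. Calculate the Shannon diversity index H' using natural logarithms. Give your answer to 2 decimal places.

Total N = 12+6+42 = 60, so the proportions are 0.2, 0.1, 0.7 (working shown to 4 dp, full precision carried).
Each pᵢ ln pᵢ term: 0.2×(-1.6094)=-0.3219, 0.1×(-2.3026)=-0.2303, 0.7×(-0.3567)=-0.2497.
Sum = -0.8018, so H' = 0.80.

0.80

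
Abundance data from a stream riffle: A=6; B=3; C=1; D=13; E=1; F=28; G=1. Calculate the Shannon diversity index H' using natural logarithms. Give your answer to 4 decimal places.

Total N = 6+3+1+13+1+28+1 = 53, so the proportions are 0.113208, 0.056604, 0.018868, 0.245283, 0.018868, 0.528302, 0.018868 (working shown to 6 dp, full precision carried).
Each pᵢ ln pᵢ term: 0.113208×(-2.178532)=-0.246626, 0.056604×(-2.871680)=-0.162548, 0.018868×(-3.970292)=-0.074911, 0.245283×(-1.405343)=-0.344707, 0.018868×(-3.970292)=-0.074911, 0.528302×(-0.638087)=-0.337103, 0.018868×(-3.970292)=-0.074911.
Sum = -1.315717, so H' = 1.3157.

1.3157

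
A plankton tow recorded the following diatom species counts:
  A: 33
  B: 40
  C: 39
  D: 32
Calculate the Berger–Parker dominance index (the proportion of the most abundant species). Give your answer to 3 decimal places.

0.278

Total N = 33+40+39+32 = 144, so the proportions are 0.22917, 0.27778, 0.27083, 0.22222 (working shown to 5 dp, full precision carried).
The largest proportion is 0.27778, i.e. d = 0.278 to 3 decimal places.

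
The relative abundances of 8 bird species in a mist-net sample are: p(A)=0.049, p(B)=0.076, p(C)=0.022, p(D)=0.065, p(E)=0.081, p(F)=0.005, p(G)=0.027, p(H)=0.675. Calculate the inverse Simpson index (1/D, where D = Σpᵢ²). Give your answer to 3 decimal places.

D = 0.049² + 0.076² + 0.022² + 0.065² + 0.081² + 0.005² + 0.027² + 0.675² = 0.002401 + 0.005776 + 0.000484 + 0.004225 + 0.006561 + 0.000025 + 0.000729 + 0.455625 = 0.475826 (working shown to 6 dp, full precision carried).
So 1/D = 2.10161, i.e. 2.102 to 3 decimal places.

2.102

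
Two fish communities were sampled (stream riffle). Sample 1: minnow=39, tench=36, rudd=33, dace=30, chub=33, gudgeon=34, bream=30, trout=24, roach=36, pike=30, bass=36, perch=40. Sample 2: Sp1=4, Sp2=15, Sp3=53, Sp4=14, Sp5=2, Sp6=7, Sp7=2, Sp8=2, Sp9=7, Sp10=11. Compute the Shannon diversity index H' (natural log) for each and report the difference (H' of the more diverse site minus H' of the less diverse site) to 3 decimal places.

0.717

Sample 1: N=401, proportions 0.0972569, 0.0897756, 0.0822943, 0.074813, 0.0822943, 0.084788, 0.074813, 0.0598504, 0.0897756, 0.074813, 0.0897756, 0.0997506, giving H' = 2.4765027 (working shown to 7 dp, full precision carried).
Sample 2: N=117, proportions 0.034188, 0.1282051, 0.4529915, 0.1196581, 0.017094, 0.0598291, 0.017094, 0.017094, 0.0598291, 0.0940171, giving H' = 1.7594673.
Difference = |2.4765027 − 1.7594673| = 0.7170354, i.e. 0.717 to 3 decimal places.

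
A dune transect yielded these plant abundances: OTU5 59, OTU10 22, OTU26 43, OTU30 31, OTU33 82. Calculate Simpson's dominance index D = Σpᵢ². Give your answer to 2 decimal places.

0.24

Total N = 59+22+43+31+82 = 237, so the proportions are 0.2489, 0.0928, 0.1814, 0.1308, 0.346 (working shown to 4 dp, full precision carried).
D = 0.2489² + 0.0928² + 0.1814² + 0.1308² + 0.346² = 0.0620 + 0.0086 + 0.0329 + 0.0171 + 0.1197 = 0.2403.
To 2 decimal places, D = 0.24.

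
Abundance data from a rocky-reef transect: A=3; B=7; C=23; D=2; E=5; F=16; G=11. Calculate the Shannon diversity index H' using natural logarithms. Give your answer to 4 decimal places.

1.6792

Total N = 3+7+23+2+5+16+11 = 67, so the proportions are 0.044776, 0.104478, 0.343284, 0.029851, 0.074627, 0.238806, 0.164179 (working shown to 6 dp, full precision carried).
Each pᵢ ln pᵢ term: 0.044776×(-3.106080)=-0.139078, 0.104478×(-2.258782)=-0.235992, 0.343284×(-1.069198)=-0.367038, 0.029851×(-3.511545)=-0.104822, 0.074627×(-2.595255)=-0.193676, 0.238806×(-1.432104)=-0.341995, 0.164179×(-1.806797)=-0.296638.
Sum = -1.679240, so H' = 1.6792.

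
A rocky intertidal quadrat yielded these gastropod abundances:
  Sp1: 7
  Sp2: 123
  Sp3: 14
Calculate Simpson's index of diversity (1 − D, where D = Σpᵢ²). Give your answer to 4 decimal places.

Total N = 7+123+14 = 144, so the proportions are 0.048611, 0.854167, 0.097222 (working shown to 6 dp, full precision carried).
D = 0.048611² + 0.854167² + 0.097222² = 0.002363 + 0.729601 + 0.009452 = 0.741416.
So 1 − D = 0.258584, i.e. 0.2586 to 4 decimal places.

0.2586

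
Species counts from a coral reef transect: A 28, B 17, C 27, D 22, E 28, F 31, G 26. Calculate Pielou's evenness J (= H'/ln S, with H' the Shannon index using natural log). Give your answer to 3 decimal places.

Total N = 28+17+27+22+28+31+26 = 179, so the proportions are 0.15642, 0.09497, 0.15084, 0.12291, 0.15642, 0.17318, 0.14525 (working shown to 5 dp, full precision carried).
H' = −Σ pᵢ ln pᵢ = −((-0.29020) + (-0.22358) + (-0.28532) + (-0.25765) + (-0.29020) + (-0.30366) + (-0.28023)) = 1.93083.
With S = 7 species, ln S = 1.94591, so J = 1.93083/1.94591 = 0.99225, i.e. 0.992 to 3 decimal places.

0.992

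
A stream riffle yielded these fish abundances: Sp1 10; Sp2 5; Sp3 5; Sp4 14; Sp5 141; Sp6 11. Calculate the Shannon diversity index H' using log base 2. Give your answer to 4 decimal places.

1.3323

Total N = 10+5+5+14+141+11 = 186, so the proportions are 0.053763, 0.026882, 0.026882, 0.075269, 0.758065, 0.05914 (working shown to 6 dp, full precision carried).
Each pᵢ log₂ pᵢ term: 0.053763×(-4.217231)=-0.226733, 0.026882×(-5.217231)=-0.140248, 0.026882×(-5.217231)=-0.140248, 0.075269×(-3.731804)=-0.280888, 0.758065×(-0.399607)=-0.302928, 0.05914×(-4.079727)=-0.241274.
Sum = -1.332320, so H' = 1.3323.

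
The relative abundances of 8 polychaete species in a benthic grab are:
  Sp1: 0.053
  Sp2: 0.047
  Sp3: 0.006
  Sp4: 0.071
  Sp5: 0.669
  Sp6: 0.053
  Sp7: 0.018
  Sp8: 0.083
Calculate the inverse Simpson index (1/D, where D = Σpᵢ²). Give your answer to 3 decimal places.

2.138

D = 0.053² + 0.047² + 0.006² + 0.071² + 0.669² + 0.053² + 0.018² + 0.083² = 0.002809 + 0.002209 + 0.000036 + 0.005041 + 0.447561 + 0.002809 + 0.000324 + 0.006889 = 0.467678 (working shown to 6 dp, full precision carried).
So 1/D = 2.13822, i.e. 2.138 to 3 decimal places.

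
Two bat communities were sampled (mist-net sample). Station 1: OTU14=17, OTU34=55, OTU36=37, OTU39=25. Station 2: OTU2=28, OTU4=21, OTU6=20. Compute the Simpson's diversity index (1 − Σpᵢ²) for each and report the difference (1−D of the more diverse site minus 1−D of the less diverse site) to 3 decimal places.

0.046

Station 1: N=134, proportions 0.12687, 0.41045, 0.27612, 0.18657, giving 1−D = 0.70439 (working shown to 5 dp, full precision carried).
Station 2: N=69, proportions 0.4058, 0.30435, 0.28986, giving 1−D = 0.65869.
Difference = |0.70439 − 0.65869| = 0.04570, i.e. 0.046 to 3 decimal places.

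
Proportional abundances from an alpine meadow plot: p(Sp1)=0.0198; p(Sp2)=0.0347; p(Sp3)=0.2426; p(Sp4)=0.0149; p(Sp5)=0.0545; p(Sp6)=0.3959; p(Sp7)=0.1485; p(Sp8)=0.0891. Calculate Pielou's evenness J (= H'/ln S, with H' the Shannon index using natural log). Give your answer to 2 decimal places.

0.78

H' = −Σ pᵢ ln pᵢ = −((-0.0777) + (-0.1166) + (-0.3436) + (-0.0627) + (-0.1586) + (-0.3668) + (-0.2832) + (-0.2154)) = 1.6246 (working shown to 4 dp, full precision carried).
With S = 8 species, ln S = 2.0794, so J = 1.6246/2.0794 = 0.7813, i.e. 0.78 to 2 decimal places.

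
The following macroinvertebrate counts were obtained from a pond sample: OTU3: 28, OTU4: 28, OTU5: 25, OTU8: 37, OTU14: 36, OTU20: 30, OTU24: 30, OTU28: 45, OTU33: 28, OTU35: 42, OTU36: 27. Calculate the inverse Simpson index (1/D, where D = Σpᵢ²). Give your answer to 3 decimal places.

Total N = 28+28+25+37+36+30+30+45+28+42+27 = 356, so the proportions are 0.07865169, 0.07865169, 0.07022472, 0.10393258, 0.1011236, 0.08426966, 0.08426966, 0.12640449, 0.07865169, 0.11797753, 0.0758427 (working shown to 8 dp, full precision carried).
D = 0.07865169² + 0.07865169² + 0.07022472² + 0.10393258² + 0.1011236² + 0.08426966² + 0.08426966² + 0.12640449² + 0.07865169² + 0.11797753² + 0.0758427² = 0.00618609 + 0.00618609 + 0.00493151 + 0.01080198 + 0.01022598 + 0.00710138 + 0.00710138 + 0.01597810 + 0.00618609 + 0.01391870 + 0.00575211 = 0.09436940.
So 1/D = 10.59666, i.e. 10.597 to 3 decimal places.

10.597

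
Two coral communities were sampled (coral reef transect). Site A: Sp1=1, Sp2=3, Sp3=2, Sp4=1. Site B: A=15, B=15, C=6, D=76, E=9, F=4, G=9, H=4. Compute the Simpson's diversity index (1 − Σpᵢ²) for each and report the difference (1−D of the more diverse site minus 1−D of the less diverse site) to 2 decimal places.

Site A: N=7, proportions 0.1429, 0.4286, 0.2857, 0.1429, giving 1−D = 0.6939 (working shown to 4 dp, full precision carried).
Site B: N=138, proportions 0.1087, 0.1087, 0.0435, 0.5507, 0.0652, 0.029, 0.0652, 0.029, giving 1−D = 0.6610.
Difference = |0.6939 − 0.6610| = 0.0329, i.e. 0.03 to 2 decimal places.

0.03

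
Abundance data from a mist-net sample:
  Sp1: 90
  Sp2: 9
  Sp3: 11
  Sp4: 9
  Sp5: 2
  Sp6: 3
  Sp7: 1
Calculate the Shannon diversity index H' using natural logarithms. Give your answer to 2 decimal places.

Total N = 90+9+11+9+2+3+1 = 125, so the proportions are 0.72, 0.072, 0.088, 0.072, 0.016, 0.024, 0.008 (working shown to 4 dp, full precision carried).
Each pᵢ ln pᵢ term: 0.72×(-0.3285)=-0.2365, 0.072×(-2.6311)=-0.1894, 0.088×(-2.4304)=-0.2139, 0.072×(-2.6311)=-0.1894, 0.016×(-4.1352)=-0.0662, 0.024×(-3.7297)=-0.0895, 0.008×(-4.8283)=-0.0386.
Sum = -1.0236, so H' = 1.02.

1.02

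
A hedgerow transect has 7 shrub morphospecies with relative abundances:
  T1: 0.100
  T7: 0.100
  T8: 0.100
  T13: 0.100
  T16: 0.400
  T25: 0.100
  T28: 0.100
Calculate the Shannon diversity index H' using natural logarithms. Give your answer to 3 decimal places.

Each pᵢ ln pᵢ term (working shown to 5 dp, full precision carried): 0.1×(-2.30259)=-0.23026, 0.1×(-2.30259)=-0.23026, 0.1×(-2.30259)=-0.23026, 0.1×(-2.30259)=-0.23026, 0.4×(-0.91629)=-0.36652, 0.1×(-2.30259)=-0.23026, 0.1×(-2.30259)=-0.23026.
Sum = -1.74807, so H' = 1.748.

1.748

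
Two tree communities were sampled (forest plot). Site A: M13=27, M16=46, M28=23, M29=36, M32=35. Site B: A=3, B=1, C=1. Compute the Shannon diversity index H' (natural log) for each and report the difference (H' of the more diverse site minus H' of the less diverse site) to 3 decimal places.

Site A: N=167, proportions 0.16168, 0.27545, 0.13772, 0.21557, 0.20958, giving H' = 1.58108 (working shown to 5 dp, full precision carried).
Site B: N=5, proportions 0.6, 0.2, 0.2, giving H' = 0.95027.
Difference = |1.58108 − 0.95027| = 0.63081, i.e. 0.631 to 3 decimal places.

0.631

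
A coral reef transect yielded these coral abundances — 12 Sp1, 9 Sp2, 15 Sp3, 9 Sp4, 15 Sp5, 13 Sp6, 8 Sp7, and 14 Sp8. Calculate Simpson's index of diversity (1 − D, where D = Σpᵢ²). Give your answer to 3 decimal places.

0.869

Total N = 12+9+15+9+15+13+8+14 = 95, so the proportions are 0.12632, 0.09474, 0.15789, 0.09474, 0.15789, 0.13684, 0.08421, 0.14737 (working shown to 5 dp, full precision carried).
D = 0.12632² + 0.09474² + 0.15789² + 0.09474² + 0.15789² + 0.13684² + 0.08421² + 0.14737² = 0.01596 + 0.00898 + 0.02493 + 0.00898 + 0.02493 + 0.01873 + 0.00709 + 0.02172 = 0.13130.
So 1 − D = 0.86870, i.e. 0.869 to 3 decimal places.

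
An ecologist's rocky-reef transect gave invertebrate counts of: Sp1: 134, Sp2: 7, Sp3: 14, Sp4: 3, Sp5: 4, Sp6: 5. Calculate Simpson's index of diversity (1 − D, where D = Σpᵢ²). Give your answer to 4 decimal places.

Total N = 134+7+14+3+4+5 = 167, so the proportions are 0.802395, 0.041916, 0.083832, 0.017964, 0.023952, 0.02994 (working shown to 6 dp, full precision carried).
D = 0.802395² + 0.041916² + 0.083832² + 0.017964² + 0.023952² + 0.02994² = 0.643838 + 0.001757 + 0.007028 + 0.000323 + 0.000574 + 0.000896 = 0.654416.
So 1 − D = 0.345584, i.e. 0.3456 to 4 decimal places.

0.3456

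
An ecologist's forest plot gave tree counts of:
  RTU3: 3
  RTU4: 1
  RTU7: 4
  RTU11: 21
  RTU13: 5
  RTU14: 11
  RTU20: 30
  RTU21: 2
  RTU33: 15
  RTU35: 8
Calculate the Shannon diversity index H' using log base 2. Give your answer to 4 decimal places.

Total N = 3+1+4+21+5+11+30+2+15+8 = 100, so the proportions are 0.03, 0.01, 0.04, 0.21, 0.05, 0.11, 0.3, 0.02, 0.15, 0.08 (working shown to 6 dp, full precision carried).
Each pᵢ log₂ pᵢ term: 0.03×(-5.058894)=-0.151767, 0.01×(-6.643856)=-0.066439, 0.04×(-4.643856)=-0.185754, 0.21×(-2.251539)=-0.472823, 0.05×(-4.321928)=-0.216096, 0.11×(-3.184425)=-0.350287, 0.3×(-1.736966)=-0.521090, 0.02×(-5.643856)=-0.112877, 0.15×(-2.736966)=-0.410545, 0.08×(-3.643856)=-0.291508.
Sum = -2.779186, so H' = 2.7792.

2.7792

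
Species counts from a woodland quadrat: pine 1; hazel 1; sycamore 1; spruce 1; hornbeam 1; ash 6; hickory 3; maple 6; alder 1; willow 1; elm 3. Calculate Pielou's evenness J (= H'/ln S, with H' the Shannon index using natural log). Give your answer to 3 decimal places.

0.874

Total N = 1+1+1+1+1+6+3+6+1+1+3 = 25, so the proportions are 0.04, 0.04, 0.04, 0.04, 0.04, 0.24, 0.12, 0.24, 0.04, 0.04, 0.12 (working shown to 5 dp, full precision carried).
H' = −Σ pᵢ ln pᵢ = −((-0.12876) + (-0.12876) + (-0.12876) + (-0.12876) + (-0.12876) + (-0.34251) + (-0.25443) + (-0.34251) + (-0.12876) + (-0.12876) + (-0.25443)) = 2.09516.
With S = 11 species, ln S = 2.39790, so J = 2.09516/2.39790 = 0.87375, i.e. 0.874 to 3 decimal places.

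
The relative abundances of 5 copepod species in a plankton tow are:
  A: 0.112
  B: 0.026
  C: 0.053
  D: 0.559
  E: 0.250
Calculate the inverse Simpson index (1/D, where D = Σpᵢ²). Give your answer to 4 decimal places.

D = 0.112² + 0.026² + 0.053² + 0.559² + 0.25² = 0.0125440 + 0.0006760 + 0.0028090 + 0.3124810 + 0.0625000 = 0.3910100 (working shown to 7 dp, full precision carried).
So 1/D = 2.557479, i.e. 2.5575 to 4 decimal places.

2.5575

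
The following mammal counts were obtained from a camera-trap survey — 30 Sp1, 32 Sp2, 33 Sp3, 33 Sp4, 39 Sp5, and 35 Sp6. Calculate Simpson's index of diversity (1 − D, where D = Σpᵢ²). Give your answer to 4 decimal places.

0.8322

Total N = 30+32+33+33+39+35 = 202, so the proportions are 0.148515, 0.158416, 0.163366, 0.163366, 0.193069, 0.173267 (working shown to 6 dp, full precision carried).
D = 0.148515² + 0.158416² + 0.163366² + 0.163366² + 0.193069² + 0.173267² = 0.022057 + 0.025096 + 0.026689 + 0.026689 + 0.037276 + 0.030022 = 0.167827.
So 1 − D = 0.832173, i.e. 0.8322 to 4 decimal places.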